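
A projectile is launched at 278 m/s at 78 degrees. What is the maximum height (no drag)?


H = (v0*sin(theta))^2 / (2g) = (278*sin(78°))^2 / (2*9.81) = 3769 m

3769 m


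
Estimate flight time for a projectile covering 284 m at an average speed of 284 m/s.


t = d/v = 284/284 = 1 s

1 s


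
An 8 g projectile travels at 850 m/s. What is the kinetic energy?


E = 0.5*m*v^2 = 0.5*0.008*850^2 = 2890 J

2890 J


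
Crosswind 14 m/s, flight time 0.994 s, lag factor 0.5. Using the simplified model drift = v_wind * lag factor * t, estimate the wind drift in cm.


drift = v_wind * lag * t = 14 * 0.5 * 0.994 = 6.958 m ≈ 695.8 cm

695.8 cm


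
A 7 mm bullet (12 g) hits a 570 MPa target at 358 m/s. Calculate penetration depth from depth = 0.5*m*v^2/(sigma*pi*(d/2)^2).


A = pi*(d/2)^2 = pi*(7/2)^2 = 38.4845 mm^2
E = 0.5*m*v^2 = 0.5*0.012*358^2 = 768.984 J
depth = E/(sigma*A) = 768.984 J / (570 MPa * 38.4845 mm^2) = 768.984/(570 * 38.4845) m = 0.0350555 m ≈ 35.06 mm

35.06 mm


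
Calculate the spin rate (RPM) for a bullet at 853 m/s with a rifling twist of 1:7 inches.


twist_m = 7*0.0254 = 0.1778 m
spin = v/twist = 853/0.1778 = 4797.525 rev/s
RPM = spin*60 = 4797.525*60 ≈ 287852 RPM

287852 RPM


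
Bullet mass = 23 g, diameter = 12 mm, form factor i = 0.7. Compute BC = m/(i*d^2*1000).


BC = m/(i*d^2*1000) = 23/(0.7 * 12^2 * 1000) = 0.0002282

0.0002282


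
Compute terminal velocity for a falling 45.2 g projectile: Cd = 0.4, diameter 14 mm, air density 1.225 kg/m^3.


A = pi*(d/2)^2 = pi*(14/2000)^2 = 1.53938e-04 m^2
vt = sqrt(2mg/(Cd*rho*A)) = sqrt(2*0.0452*9.81/(0.4 * 1.225 * 1.53938e-04)) = 108.4 m/s

108.4 m/s


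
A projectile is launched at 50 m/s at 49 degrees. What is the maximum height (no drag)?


H = (v0*sin(theta))^2 / (2g) = (50*sin(49°))^2 / (2*9.81) = 72.58 m

72.58 m


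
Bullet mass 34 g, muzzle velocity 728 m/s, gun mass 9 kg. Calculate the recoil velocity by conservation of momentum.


v_recoil = m_p * v_p / m_gun = 0.034 * 728 / 9 = 2.75 m/s

2.75 m/s


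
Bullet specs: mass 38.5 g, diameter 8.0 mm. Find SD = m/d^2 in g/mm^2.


SD = m/d^2 = 38.5/8.0^2 = 0.6016 g/mm^2

0.6016 g/mm^2


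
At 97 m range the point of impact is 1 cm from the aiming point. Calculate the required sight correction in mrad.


1 mrad subtends 1 cm per 10 m of range, so adj = error_cm / (dist_m / 10) = 1 / (97/10) = 0.1031 mrad

0.1031 mrad


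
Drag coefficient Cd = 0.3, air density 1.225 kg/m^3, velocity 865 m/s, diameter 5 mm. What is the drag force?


A = pi*(d/2)^2 = pi*(5/2000)^2 = 1.96350e-05 m^2
Fd = 0.5*Cd*rho*A*v^2 = 0.5*0.3*1.225*1.96350e-05*865^2 = 2.7 N

2.7 N


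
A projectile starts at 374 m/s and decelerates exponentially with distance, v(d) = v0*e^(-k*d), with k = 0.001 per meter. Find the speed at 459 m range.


v = v0*exp(-k*d) = 374*exp(-0.001*459) = 236.3 m/s

236.3 m/s


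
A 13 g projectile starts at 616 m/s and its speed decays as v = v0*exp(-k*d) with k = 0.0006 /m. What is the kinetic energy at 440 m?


v = v0*exp(-k*d) = 616*exp(-0.0006*440) = 473.072 m/s
E = 0.5*m*v^2 = 0.5*0.013*473.072^2 = 1455 J

1455 J


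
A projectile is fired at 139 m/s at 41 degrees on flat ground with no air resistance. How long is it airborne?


T = 2*v0*sin(theta)/g = 2*139*sin(41°)/9.81 = 18.59 s

18.59 s


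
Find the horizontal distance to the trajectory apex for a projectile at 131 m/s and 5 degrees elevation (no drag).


R = v0^2*sin(2*theta)/g = 131^2*sin(2*5°)/9.81 = 303.769 m
apex_dist = R/2 = 303.769/2 = 151.9 m

151.9 m


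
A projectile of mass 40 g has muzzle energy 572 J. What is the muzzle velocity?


v = sqrt(2*E/m) = sqrt(2*572/0.04) = 169.1 m/s

169.1 m/s


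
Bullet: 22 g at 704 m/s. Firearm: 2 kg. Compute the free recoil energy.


v_r = m_p*v_p/m_gun = 0.022*704/2 = 7.744 m/s, E_r = 0.5*m_gun*v_r^2 = 0.5*2*7.744^2 = 59.97 J

59.97 J


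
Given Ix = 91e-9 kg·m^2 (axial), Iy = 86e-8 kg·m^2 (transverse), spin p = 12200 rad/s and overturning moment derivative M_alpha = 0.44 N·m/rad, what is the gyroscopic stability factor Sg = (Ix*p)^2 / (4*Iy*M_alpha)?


Sg = Ix^2 * p^2 / (4 * Iy * M_alpha) = (91e-9)^2 * 12200^2 / (4 * 86e-8 * 0.44) = 0.8143

0.8143


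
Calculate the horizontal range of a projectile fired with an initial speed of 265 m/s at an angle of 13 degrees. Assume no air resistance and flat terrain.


R = v0^2 * sin(2*theta) / g = 265^2 * sin(2*13°) / 9.81 = 3138 m

3138 m


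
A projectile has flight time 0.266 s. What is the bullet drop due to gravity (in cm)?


drop = 0.5*g*t^2 = 0.5*9.81*0.266^2 = 0.347058 m ≈ 34.71 cm

34.71 cm


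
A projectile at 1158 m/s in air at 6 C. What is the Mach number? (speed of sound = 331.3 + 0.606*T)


a = 331.3 + 0.606*(6) = 334.936 m/s
M = v/a = 1158/334.936 = 3.457

3.457


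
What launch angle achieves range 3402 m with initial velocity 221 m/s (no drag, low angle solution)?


sin(2*theta) = R*g/v0^2 = 3402*9.81/221^2 = 0.683312, theta = arcsin(0.683312)/2 = 21.55°

21.55 degrees


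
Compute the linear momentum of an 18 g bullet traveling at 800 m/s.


p = m*v = 0.018*800 = 14.4 kg·m/s

14.4 kg·m/s


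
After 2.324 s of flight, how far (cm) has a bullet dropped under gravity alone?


drop = 0.5*g*t^2 = 0.5*9.81*2.324^2 = 26.4918 m ≈ 2649 cm

2649 cm


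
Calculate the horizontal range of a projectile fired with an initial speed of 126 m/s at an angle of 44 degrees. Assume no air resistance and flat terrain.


R = v0^2 * sin(2*theta) / g = 126^2 * sin(2*44°) / 9.81 = 1617 m

1617 m


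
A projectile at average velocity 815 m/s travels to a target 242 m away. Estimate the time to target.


t = d/v = 242/815 = 0.2969 s

0.2969 s


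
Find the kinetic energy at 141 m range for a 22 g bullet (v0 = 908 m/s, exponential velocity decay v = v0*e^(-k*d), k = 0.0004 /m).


v = v0*exp(-k*d) = 908*exp(-0.0004*141) = 858.206 m/s
E = 0.5*m*v^2 = 0.5*0.022*858.206^2 = 8102 J

8102 J


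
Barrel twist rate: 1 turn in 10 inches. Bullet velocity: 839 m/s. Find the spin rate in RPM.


twist_m = 10*0.0254 = 0.254 m
spin = v/twist = 839/0.254 = 3303.15 rev/s
RPM = spin*60 = 3303.15*60 ≈ 198189 RPM

198189 RPM


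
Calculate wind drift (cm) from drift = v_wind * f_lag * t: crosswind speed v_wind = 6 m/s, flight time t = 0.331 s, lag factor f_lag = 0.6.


drift = v_wind * lag * t = 6 * 0.6 * 0.331 = 1.1916 m ≈ 119.2 cm

119.2 cm


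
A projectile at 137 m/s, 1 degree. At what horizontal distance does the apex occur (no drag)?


R = v0^2*sin(2*theta)/g = 137^2*sin(2*1°)/9.81 = 66.7715 m
apex_dist = R/2 = 66.7715/2 = 33.39 m

33.39 m


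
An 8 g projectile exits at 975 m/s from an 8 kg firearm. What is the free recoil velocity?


v_recoil = m_p * v_p / m_gun = 0.008 * 975 / 8 = 0.975 m/s

0.975 m/s


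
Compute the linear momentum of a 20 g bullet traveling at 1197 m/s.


p = m*v = 0.02*1197 = 23.94 kg·m/s

23.94 kg·m/s


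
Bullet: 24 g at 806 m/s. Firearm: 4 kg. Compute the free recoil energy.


v_r = m_p*v_p/m_gun = 0.024*806/4 = 4.836 m/s, E_r = 0.5*m_gun*v_r^2 = 0.5*4*4.836^2 = 46.77 J

46.77 J


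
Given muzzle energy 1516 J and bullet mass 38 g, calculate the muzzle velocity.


v = sqrt(2*E/m) = sqrt(2*1516/0.038) = 282.5 m/s

282.5 m/s


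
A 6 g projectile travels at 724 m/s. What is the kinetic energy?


E = 0.5*m*v^2 = 0.5*0.006*724^2 = 1573 J

1573 J


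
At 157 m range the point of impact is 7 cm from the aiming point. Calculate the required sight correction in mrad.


1 mrad subtends 1 cm per 10 m of range, so adj = error_cm / (dist_m / 10) = 7 / (157/10) = 0.4459 mrad

0.4459 mrad


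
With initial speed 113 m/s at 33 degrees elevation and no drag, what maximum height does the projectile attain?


H = (v0*sin(theta))^2 / (2g) = (113*sin(33°))^2 / (2*9.81) = 193.1 m

193.1 m


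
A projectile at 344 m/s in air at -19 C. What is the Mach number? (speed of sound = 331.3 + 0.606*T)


a = 331.3 + 0.606*(-19) = 319.786 m/s
M = v/a = 344/319.786 = 1.076

1.076


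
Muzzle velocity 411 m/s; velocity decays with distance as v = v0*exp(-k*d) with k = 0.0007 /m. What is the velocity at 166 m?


v = v0*exp(-k*d) = 411*exp(-0.0007*166) = 365.9 m/s

365.9 m/s


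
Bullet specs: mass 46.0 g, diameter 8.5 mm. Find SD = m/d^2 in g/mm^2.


SD = m/d^2 = 46.0/8.5^2 = 0.6367 g/mm^2

0.6367 g/mm^2


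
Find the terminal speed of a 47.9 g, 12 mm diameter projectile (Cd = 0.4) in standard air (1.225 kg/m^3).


A = pi*(d/2)^2 = pi*(12/2000)^2 = 1.13097e-04 m^2
vt = sqrt(2mg/(Cd*rho*A)) = sqrt(2*0.0479*9.81/(0.4 * 1.225 * 1.13097e-04)) = 130.2 m/s

130.2 m/s


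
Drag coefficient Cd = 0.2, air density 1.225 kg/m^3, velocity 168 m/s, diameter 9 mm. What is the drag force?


A = pi*(d/2)^2 = pi*(9/2000)^2 = 6.36173e-05 m^2
Fd = 0.5*Cd*rho*A*v^2 = 0.5*0.2*1.225*6.36173e-05*168^2 = 0.22 N

0.22 N


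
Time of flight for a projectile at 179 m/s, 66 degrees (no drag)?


T = 2*v0*sin(theta)/g = 2*179*sin(66°)/9.81 = 33.34 s

33.34 s


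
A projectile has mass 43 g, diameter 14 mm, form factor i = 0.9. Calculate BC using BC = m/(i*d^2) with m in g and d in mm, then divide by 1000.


BC = m/(i*d^2*1000) = 43/(0.9 * 14^2 * 1000) = 0.0002438

0.0002438


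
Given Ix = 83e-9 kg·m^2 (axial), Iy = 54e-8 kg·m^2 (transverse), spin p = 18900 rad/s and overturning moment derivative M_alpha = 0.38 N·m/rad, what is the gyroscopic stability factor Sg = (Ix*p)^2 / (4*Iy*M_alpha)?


Sg = Ix^2 * p^2 / (4 * Iy * M_alpha) = (83e-9)^2 * 18900^2 / (4 * 54e-8 * 0.38) = 2.998

2.998


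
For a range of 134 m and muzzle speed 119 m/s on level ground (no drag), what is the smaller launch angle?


sin(2*theta) = R*g/v0^2 = 134*9.81/119^2 = 0.0928282, theta = arcsin(0.0928282)/2 = 2.663°

2.663 degrees


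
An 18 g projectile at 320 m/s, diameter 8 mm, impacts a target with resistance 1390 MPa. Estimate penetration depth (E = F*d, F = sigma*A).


A = pi*(d/2)^2 = pi*(8/2)^2 = 50.2655 mm^2
E = 0.5*m*v^2 = 0.5*0.018*320^2 = 921.6 J
depth = E/(sigma*A) = 921.6 J / (1390 MPa * 50.2655 mm^2) = 921.6/(1390 * 50.2655) m = 0.0131904 m ≈ 13.19 mm

13.19 mm


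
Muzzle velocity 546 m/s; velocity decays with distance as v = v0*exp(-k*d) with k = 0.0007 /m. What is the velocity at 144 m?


v = v0*exp(-k*d) = 546*exp(-0.0007*144) = 493.6 m/s

493.6 m/s


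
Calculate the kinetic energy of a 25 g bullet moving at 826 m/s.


E = 0.5*m*v^2 = 0.5*0.025*826^2 = 8528 J

8528 J


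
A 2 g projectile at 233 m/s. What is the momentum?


p = m*v = 0.002*233 = 0.466 kg·m/s

0.466 kg·m/s


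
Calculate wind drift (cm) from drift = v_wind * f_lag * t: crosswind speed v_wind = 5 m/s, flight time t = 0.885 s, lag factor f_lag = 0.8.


drift = v_wind * lag * t = 5 * 0.8 * 0.885 = 3.54 m ≈ 354 cm

354 cm


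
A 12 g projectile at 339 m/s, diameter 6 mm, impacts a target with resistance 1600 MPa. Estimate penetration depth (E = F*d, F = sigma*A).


A = pi*(d/2)^2 = pi*(6/2)^2 = 28.2743 mm^2
E = 0.5*m*v^2 = 0.5*0.012*339^2 = 689.526 J
depth = E/(sigma*A) = 689.526 J / (1600 MPa * 28.2743 mm^2) = 689.526/(1600 * 28.2743) m = 0.0152419 m ≈ 15.24 mm

15.24 mm


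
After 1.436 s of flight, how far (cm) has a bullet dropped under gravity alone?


drop = 0.5*g*t^2 = 0.5*9.81*1.436^2 = 10.1146 m ≈ 1011 cm

1011 cm


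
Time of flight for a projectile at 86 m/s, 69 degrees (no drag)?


T = 2*v0*sin(theta)/g = 2*86*sin(69°)/9.81 = 16.37 s

16.37 s


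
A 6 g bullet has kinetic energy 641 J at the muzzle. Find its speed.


v = sqrt(2*E/m) = sqrt(2*641/0.006) = 462.2 m/s

462.2 m/s


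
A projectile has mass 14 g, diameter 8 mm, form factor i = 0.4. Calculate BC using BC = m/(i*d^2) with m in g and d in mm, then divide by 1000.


BC = m/(i*d^2*1000) = 14/(0.4 * 8^2 * 1000) = 0.0005469

0.0005469


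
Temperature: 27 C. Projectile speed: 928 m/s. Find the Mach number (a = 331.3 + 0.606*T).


a = 331.3 + 0.606*(27) = 347.662 m/s
M = v/a = 928/347.662 = 2.669

2.669


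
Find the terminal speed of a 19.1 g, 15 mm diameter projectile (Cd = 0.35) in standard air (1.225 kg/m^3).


A = pi*(d/2)^2 = pi*(15/2000)^2 = 1.76715e-04 m^2
vt = sqrt(2mg/(Cd*rho*A)) = sqrt(2*0.0191*9.81/(0.35 * 1.225 * 1.76715e-04)) = 70.33 m/s

70.33 m/s


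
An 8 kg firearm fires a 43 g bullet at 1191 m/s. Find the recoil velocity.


v_recoil = m_p * v_p / m_gun = 0.043 * 1191 / 8 = 6.402 m/s

6.402 m/s


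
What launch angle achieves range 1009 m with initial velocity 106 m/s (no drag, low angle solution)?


sin(2*theta) = R*g/v0^2 = 1009*9.81/106^2 = 0.880944, theta = arcsin(0.880944)/2 = 30.88°

30.88 degrees


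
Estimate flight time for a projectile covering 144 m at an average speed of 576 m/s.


t = d/v = 144/576 = 0.25 s

0.25 s


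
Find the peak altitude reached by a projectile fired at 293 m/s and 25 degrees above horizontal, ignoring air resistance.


H = (v0*sin(theta))^2 / (2g) = (293*sin(25°))^2 / (2*9.81) = 781.5 m

781.5 m


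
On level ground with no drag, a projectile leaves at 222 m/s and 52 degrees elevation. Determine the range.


R = v0^2 * sin(2*theta) / g = 222^2 * sin(2*52°) / 9.81 = 4875 m

4875 m


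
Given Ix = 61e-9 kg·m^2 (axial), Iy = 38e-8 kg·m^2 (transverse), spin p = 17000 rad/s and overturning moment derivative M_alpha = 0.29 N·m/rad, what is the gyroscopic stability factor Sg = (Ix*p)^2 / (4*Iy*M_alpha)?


Sg = Ix^2 * p^2 / (4 * Iy * M_alpha) = (61e-9)^2 * 17000^2 / (4 * 38e-8 * 0.29) = 2.44

2.44


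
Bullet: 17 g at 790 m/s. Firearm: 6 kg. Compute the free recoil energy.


v_r = m_p*v_p/m_gun = 0.017*790/6 = 2.23833 m/s, E_r = 0.5*m_gun*v_r^2 = 0.5*6*2.23833^2 = 15.03 J

15.03 J


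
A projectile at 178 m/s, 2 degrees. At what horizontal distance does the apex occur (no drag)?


R = v0^2*sin(2*theta)/g = 178^2*sin(2*2°)/9.81 = 225.297 m
apex_dist = R/2 = 225.297/2 = 112.6 m

112.6 m


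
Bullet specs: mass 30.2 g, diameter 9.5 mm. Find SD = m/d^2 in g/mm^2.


SD = m/d^2 = 30.2/9.5^2 = 0.3346 g/mm^2

0.3346 g/mm^2


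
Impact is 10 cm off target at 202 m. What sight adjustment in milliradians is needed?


1 mrad subtends 1 cm per 10 m of range, so adj = error_cm / (dist_m / 10) = 10 / (202/10) = 0.495 mrad

0.495 mrad


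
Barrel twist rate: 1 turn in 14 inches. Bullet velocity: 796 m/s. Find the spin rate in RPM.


twist_m = 14*0.0254 = 0.3556 m
spin = v/twist = 796/0.3556 = 2238.47 rev/s
RPM = spin*60 = 2238.47*60 ≈ 134308 RPM

134308 RPM


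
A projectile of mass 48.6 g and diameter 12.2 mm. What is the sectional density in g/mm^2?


SD = m/d^2 = 48.6/12.2^2 = 0.3265 g/mm^2

0.3265 g/mm^2


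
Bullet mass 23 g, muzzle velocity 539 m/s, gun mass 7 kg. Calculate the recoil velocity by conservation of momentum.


v_recoil = m_p * v_p / m_gun = 0.023 * 539 / 7 = 1.771 m/s

1.771 m/s


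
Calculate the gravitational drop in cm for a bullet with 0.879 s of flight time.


drop = 0.5*g*t^2 = 0.5*9.81*0.879^2 = 3.7898 m ≈ 379 cm

379 cm


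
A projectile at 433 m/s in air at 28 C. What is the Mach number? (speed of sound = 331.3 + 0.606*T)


a = 331.3 + 0.606*(28) = 348.268 m/s
M = v/a = 433/348.268 = 1.243

1.243


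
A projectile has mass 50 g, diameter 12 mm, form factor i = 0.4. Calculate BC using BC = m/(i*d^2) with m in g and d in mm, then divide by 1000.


BC = m/(i*d^2*1000) = 50/(0.4 * 12^2 * 1000) = 0.0008681

0.0008681


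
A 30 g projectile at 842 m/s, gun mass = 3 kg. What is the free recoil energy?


v_r = m_p*v_p/m_gun = 0.03*842/3 = 8.42 m/s, E_r = 0.5*m_gun*v_r^2 = 0.5*3*8.42^2 = 106.3 J

106.3 J


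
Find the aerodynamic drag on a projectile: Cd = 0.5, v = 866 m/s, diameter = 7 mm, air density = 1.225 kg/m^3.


A = pi*(d/2)^2 = pi*(7/2000)^2 = 3.84845e-05 m^2
Fd = 0.5*Cd*rho*A*v^2 = 0.5*0.5*1.225*3.84845e-05*866^2 = 8.839 N

8.839 N


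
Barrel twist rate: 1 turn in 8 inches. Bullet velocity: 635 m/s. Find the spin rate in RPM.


twist_m = 8*0.0254 = 0.2032 m
spin = v/twist = 635/0.2032 = 3125 rev/s
RPM = spin*60 = 3125*60 ≈ 187500 RPM

187500 RPM


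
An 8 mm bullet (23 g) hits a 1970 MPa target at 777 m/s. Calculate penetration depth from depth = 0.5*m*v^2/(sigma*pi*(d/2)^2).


A = pi*(d/2)^2 = pi*(8/2)^2 = 50.2655 mm^2
E = 0.5*m*v^2 = 0.5*0.023*777^2 = 6942.88 J
depth = E/(sigma*A) = 6942.88 J / (1970 MPa * 50.2655 mm^2) = 6942.88/(1970 * 50.2655) m = 0.0701138 m ≈ 70.11 mm

70.11 mm


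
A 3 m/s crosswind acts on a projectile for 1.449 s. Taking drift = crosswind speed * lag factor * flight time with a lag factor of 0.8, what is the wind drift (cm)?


drift = v_wind * lag * t = 3 * 0.8 * 1.449 = 3.4776 m ≈ 347.8 cm

347.8 cm


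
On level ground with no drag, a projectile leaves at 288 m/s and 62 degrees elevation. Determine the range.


R = v0^2 * sin(2*theta) / g = 288^2 * sin(2*62°) / 9.81 = 7010 m

7010 m


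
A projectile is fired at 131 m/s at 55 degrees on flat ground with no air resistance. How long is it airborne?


T = 2*v0*sin(theta)/g = 2*131*sin(55°)/9.81 = 21.88 s

21.88 s


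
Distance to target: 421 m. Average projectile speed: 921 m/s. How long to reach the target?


t = d/v = 421/921 = 0.4571 s

0.4571 s


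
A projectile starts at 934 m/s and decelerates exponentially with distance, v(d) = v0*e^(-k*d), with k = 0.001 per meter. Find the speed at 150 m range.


v = v0*exp(-k*d) = 934*exp(-0.001*150) = 803.9 m/s

803.9 m/s


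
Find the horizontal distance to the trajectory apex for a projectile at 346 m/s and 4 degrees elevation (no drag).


R = v0^2*sin(2*theta)/g = 346^2*sin(2*4°)/9.81 = 1698.39 m
apex_dist = R/2 = 1698.39/2 = 849.2 m

849.2 m


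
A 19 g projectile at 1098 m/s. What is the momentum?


p = m*v = 0.019*1098 = 20.86 kg·m/s

20.86 kg·m/s


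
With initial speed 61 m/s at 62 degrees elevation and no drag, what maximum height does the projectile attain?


H = (v0*sin(theta))^2 / (2g) = (61*sin(62°))^2 / (2*9.81) = 147.9 m

147.9 m


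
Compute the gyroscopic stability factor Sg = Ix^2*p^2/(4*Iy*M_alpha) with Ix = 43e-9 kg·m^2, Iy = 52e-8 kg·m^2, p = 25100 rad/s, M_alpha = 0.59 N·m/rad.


Sg = Ix^2 * p^2 / (4 * Iy * M_alpha) = (43e-9)^2 * 25100^2 / (4 * 52e-8 * 0.59) = 0.9492

0.9492


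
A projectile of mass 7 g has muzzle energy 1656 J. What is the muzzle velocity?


v = sqrt(2*E/m) = sqrt(2*1656/0.007) = 687.9 m/s

687.9 m/s


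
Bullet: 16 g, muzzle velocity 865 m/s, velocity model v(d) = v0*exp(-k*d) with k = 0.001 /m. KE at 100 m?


v = v0*exp(-k*d) = 865*exp(-0.001*100) = 782.684 m/s
E = 0.5*m*v^2 = 0.5*0.016*782.684^2 = 4901 J

4901 J


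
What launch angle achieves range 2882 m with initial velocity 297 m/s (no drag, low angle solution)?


sin(2*theta) = R*g/v0^2 = 2882*9.81/297^2 = 0.320516, theta = arcsin(0.320516)/2 = 9.347°

9.347 degrees


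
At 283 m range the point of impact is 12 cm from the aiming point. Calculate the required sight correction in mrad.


1 mrad subtends 1 cm per 10 m of range, so adj = error_cm / (dist_m / 10) = 12 / (283/10) = 0.424 mrad

0.424 mrad


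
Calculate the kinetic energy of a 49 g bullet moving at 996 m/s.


E = 0.5*m*v^2 = 0.5*0.049*996^2 = 24304 J

24304 J


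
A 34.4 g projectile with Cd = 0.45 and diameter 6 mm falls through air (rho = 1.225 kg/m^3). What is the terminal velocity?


A = pi*(d/2)^2 = pi*(6/2000)^2 = 2.82743e-05 m^2
vt = sqrt(2mg/(Cd*rho*A)) = sqrt(2*0.0344*9.81/(0.45 * 1.225 * 2.82743e-05)) = 208.1 m/s

208.1 m/s


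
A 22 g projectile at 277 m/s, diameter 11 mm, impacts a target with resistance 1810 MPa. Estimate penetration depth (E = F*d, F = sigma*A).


A = pi*(d/2)^2 = pi*(11/2)^2 = 95.0332 mm^2
E = 0.5*m*v^2 = 0.5*0.022*277^2 = 844.019 J
depth = E/(sigma*A) = 844.019 J / (1810 MPa * 95.0332 mm^2) = 844.019/(1810 * 95.0332) m = 0.0049068 m ≈ 4.907 mm

4.907 mm


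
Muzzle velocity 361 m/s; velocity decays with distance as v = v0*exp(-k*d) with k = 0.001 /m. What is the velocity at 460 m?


v = v0*exp(-k*d) = 361*exp(-0.001*460) = 227.9 m/s

227.9 m/s


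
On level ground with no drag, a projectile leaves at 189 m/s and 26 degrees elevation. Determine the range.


R = v0^2 * sin(2*theta) / g = 189^2 * sin(2*26°) / 9.81 = 2869 m

2869 m


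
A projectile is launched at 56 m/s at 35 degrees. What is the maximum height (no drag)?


H = (v0*sin(theta))^2 / (2g) = (56*sin(35°))^2 / (2*9.81) = 52.58 m

52.58 m


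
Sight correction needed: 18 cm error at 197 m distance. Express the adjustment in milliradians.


1 mrad subtends 1 cm per 10 m of range, so adj = error_cm / (dist_m / 10) = 18 / (197/10) = 0.9137 mrad

0.9137 mrad


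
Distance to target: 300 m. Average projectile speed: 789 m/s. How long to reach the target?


t = d/v = 300/789 = 0.3802 s

0.3802 s


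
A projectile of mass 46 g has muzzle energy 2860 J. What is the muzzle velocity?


v = sqrt(2*E/m) = sqrt(2*2860/0.046) = 352.6 m/s

352.6 m/s


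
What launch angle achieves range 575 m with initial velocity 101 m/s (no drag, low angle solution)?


sin(2*theta) = R*g/v0^2 = 575*9.81/101^2 = 0.55296, theta = arcsin(0.55296)/2 = 16.79°

16.79 degrees


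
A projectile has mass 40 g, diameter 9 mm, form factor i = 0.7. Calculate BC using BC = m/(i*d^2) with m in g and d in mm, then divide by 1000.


BC = m/(i*d^2*1000) = 40/(0.7 * 9^2 * 1000) = 0.0007055

0.0007055


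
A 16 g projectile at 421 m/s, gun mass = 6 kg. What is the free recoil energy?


v_r = m_p*v_p/m_gun = 0.016*421/6 = 1.12267 m/s, E_r = 0.5*m_gun*v_r^2 = 0.5*6*1.12267^2 = 3.781 J

3.781 J


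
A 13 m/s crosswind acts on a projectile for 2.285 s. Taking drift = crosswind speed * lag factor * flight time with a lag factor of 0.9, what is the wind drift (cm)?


drift = v_wind * lag * t = 13 * 0.9 * 2.285 = 26.7345 m ≈ 2673 cm

2673 cm


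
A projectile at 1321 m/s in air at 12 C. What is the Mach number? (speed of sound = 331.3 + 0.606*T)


a = 331.3 + 0.606*(12) = 338.572 m/s
M = v/a = 1321/338.572 = 3.902

3.902


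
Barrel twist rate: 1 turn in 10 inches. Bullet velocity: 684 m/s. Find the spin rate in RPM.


twist_m = 10*0.0254 = 0.254 m
spin = v/twist = 684/0.254 = 2692.913 rev/s
RPM = spin*60 = 2692.913*60 ≈ 161575 RPM

161575 RPM


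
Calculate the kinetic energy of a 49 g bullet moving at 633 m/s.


E = 0.5*m*v^2 = 0.5*0.049*633^2 = 9817 J

9817 J


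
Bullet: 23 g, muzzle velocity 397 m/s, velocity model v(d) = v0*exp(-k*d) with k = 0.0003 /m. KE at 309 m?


v = v0*exp(-k*d) = 397*exp(-0.0003*309) = 361.852 m/s
E = 0.5*m*v^2 = 0.5*0.023*361.852^2 = 1506 J

1506 J


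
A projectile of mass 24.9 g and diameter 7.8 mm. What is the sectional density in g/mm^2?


SD = m/d^2 = 24.9/7.8^2 = 0.4093 g/mm^2

0.4093 g/mm^2


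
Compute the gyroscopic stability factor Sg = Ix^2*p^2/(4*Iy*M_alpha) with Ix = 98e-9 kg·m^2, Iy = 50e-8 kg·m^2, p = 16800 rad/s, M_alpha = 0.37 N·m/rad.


Sg = Ix^2 * p^2 / (4 * Iy * M_alpha) = (98e-9)^2 * 16800^2 / (4 * 50e-8 * 0.37) = 3.663

3.663


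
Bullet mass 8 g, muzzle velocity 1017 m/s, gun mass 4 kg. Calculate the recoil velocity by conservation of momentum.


v_recoil = m_p * v_p / m_gun = 0.008 * 1017 / 4 = 2.034 m/s

2.034 m/s


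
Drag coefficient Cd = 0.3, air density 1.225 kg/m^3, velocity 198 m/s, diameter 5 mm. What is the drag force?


A = pi*(d/2)^2 = pi*(5/2000)^2 = 1.96350e-05 m^2
Fd = 0.5*Cd*rho*A*v^2 = 0.5*0.3*1.225*1.96350e-05*198^2 = 0.1414 N

0.1414 N


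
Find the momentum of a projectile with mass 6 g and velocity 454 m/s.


p = m*v = 0.006*454 = 2.724 kg·m/s

2.724 kg·m/s


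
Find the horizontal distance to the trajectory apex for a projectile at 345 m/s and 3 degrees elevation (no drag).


R = v0^2*sin(2*theta)/g = 345^2*sin(2*3°)/9.81 = 1268.25 m
apex_dist = R/2 = 1268.25/2 = 634.1 m

634.1 m


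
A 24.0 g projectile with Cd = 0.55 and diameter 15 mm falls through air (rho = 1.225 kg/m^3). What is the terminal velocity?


A = pi*(d/2)^2 = pi*(15/2000)^2 = 1.76715e-04 m^2
vt = sqrt(2mg/(Cd*rho*A)) = sqrt(2*0.024*9.81/(0.55 * 1.225 * 1.76715e-04)) = 62.89 m/s

62.89 m/s


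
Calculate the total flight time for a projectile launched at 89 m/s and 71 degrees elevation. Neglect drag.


T = 2*v0*sin(theta)/g = 2*89*sin(71°)/9.81 = 17.16 s

17.16 s


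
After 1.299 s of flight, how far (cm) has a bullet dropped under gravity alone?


drop = 0.5*g*t^2 = 0.5*9.81*1.299^2 = 8.2767 m ≈ 827.7 cm

827.7 cm


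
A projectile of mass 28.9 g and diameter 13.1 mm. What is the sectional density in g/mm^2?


SD = m/d^2 = 28.9/13.1^2 = 0.1684 g/mm^2

0.1684 g/mm^2


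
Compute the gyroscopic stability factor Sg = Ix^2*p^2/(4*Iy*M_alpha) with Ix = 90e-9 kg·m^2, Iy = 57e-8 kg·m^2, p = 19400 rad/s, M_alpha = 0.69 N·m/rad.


Sg = Ix^2 * p^2 / (4 * Iy * M_alpha) = (90e-9)^2 * 19400^2 / (4 * 57e-8 * 0.69) = 1.938

1.938


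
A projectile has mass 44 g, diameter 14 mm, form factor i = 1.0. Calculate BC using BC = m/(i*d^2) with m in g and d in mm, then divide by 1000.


BC = m/(i*d^2*1000) = 44/(1.0 * 14^2 * 1000) = 0.0002245

0.0002245


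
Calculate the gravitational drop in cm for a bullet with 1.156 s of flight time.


drop = 0.5*g*t^2 = 0.5*9.81*1.156^2 = 6.55473 m ≈ 655.5 cm

655.5 cm


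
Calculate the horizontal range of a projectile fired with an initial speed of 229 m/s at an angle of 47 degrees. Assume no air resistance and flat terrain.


R = v0^2 * sin(2*theta) / g = 229^2 * sin(2*47°) / 9.81 = 5333 m

5333 m


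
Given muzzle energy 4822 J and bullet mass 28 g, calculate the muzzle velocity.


v = sqrt(2*E/m) = sqrt(2*4822/0.028) = 586.9 m/s

586.9 m/s


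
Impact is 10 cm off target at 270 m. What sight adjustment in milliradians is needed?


1 mrad subtends 1 cm per 10 m of range, so adj = error_cm / (dist_m / 10) = 10 / (270/10) = 0.3704 mrad

0.3704 mrad


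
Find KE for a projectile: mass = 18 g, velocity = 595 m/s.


E = 0.5*m*v^2 = 0.5*0.018*595^2 = 3186 J

3186 J


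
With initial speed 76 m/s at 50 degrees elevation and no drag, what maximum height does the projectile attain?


H = (v0*sin(theta))^2 / (2g) = (76*sin(50°))^2 / (2*9.81) = 172.8 m

172.8 m


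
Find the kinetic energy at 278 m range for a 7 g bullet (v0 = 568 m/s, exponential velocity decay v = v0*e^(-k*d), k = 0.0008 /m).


v = v0*exp(-k*d) = 568*exp(-0.0008*278) = 454.738 m/s
E = 0.5*m*v^2 = 0.5*0.007*454.738^2 = 723.8 J

723.8 J


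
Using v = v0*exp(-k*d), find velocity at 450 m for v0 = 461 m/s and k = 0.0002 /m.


v = v0*exp(-k*d) = 461*exp(-0.0002*450) = 421.3 m/s

421.3 m/s


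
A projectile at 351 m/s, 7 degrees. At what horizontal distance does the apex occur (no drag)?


R = v0^2*sin(2*theta)/g = 351^2*sin(2*7°)/9.81 = 3038.23 m
apex_dist = R/2 = 3038.23/2 = 1519 m

1519 m


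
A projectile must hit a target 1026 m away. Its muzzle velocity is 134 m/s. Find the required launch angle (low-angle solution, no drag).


sin(2*theta) = R*g/v0^2 = 1026*9.81/134^2 = 0.56054, theta = arcsin(0.56054)/2 = 17.05°

17.05 degrees


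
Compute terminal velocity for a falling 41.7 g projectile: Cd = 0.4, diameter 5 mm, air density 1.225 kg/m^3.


A = pi*(d/2)^2 = pi*(5/2000)^2 = 1.96350e-05 m^2
vt = sqrt(2mg/(Cd*rho*A)) = sqrt(2*0.0417*9.81/(0.4 * 1.225 * 1.96350e-05)) = 291.6 m/s

291.6 m/s


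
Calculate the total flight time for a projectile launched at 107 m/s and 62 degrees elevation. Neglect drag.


T = 2*v0*sin(theta)/g = 2*107*sin(62°)/9.81 = 19.26 s

19.26 s


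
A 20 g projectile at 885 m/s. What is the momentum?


p = m*v = 0.02*885 = 17.7 kg·m/s

17.7 kg·m/s


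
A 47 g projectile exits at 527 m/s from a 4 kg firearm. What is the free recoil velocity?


v_recoil = m_p * v_p / m_gun = 0.047 * 527 / 4 = 6.192 m/s

6.192 m/s


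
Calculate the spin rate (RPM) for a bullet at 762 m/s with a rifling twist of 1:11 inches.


twist_m = 11*0.0254 = 0.2794 m
spin = v/twist = 762/0.2794 = 2727.273 rev/s
RPM = spin*60 = 2727.273*60 ≈ 163636 RPM

163636 RPM


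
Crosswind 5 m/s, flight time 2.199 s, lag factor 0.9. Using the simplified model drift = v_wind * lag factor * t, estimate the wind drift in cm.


drift = v_wind * lag * t = 5 * 0.9 * 2.199 = 9.8955 m ≈ 989.5 cm

989.5 cm


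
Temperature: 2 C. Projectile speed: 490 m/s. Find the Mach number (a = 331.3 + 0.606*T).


a = 331.3 + 0.606*(2) = 332.512 m/s
M = v/a = 490/332.512 = 1.474

1.474


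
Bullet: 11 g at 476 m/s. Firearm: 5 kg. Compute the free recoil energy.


v_r = m_p*v_p/m_gun = 0.011*476/5 = 1.0472 m/s, E_r = 0.5*m_gun*v_r^2 = 0.5*5*1.0472^2 = 2.742 J

2.742 J


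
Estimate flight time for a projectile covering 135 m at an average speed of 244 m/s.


t = d/v = 135/244 = 0.5533 s

0.5533 s


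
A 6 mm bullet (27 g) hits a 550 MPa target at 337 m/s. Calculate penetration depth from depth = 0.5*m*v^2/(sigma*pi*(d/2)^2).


A = pi*(d/2)^2 = pi*(6/2)^2 = 28.2743 mm^2
E = 0.5*m*v^2 = 0.5*0.027*337^2 = 1533.18 J
depth = E/(sigma*A) = 1533.18 J / (550 MPa * 28.2743 mm^2) = 1533.18/(550 * 28.2743) m = 0.0985913 m ≈ 98.59 mm

98.59 mm


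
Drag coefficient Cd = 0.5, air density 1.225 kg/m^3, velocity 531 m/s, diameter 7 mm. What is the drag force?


A = pi*(d/2)^2 = pi*(7/2000)^2 = 3.84845e-05 m^2
Fd = 0.5*Cd*rho*A*v^2 = 0.5*0.5*1.225*3.84845e-05*531^2 = 3.323 N

3.323 N


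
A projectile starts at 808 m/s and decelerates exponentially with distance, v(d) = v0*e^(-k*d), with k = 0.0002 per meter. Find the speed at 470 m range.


v = v0*exp(-k*d) = 808*exp(-0.0002*470) = 735.5 m/s

735.5 m/s


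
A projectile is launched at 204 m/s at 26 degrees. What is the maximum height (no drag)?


H = (v0*sin(theta))^2 / (2g) = (204*sin(26°))^2 / (2*9.81) = 407.6 m

407.6 m


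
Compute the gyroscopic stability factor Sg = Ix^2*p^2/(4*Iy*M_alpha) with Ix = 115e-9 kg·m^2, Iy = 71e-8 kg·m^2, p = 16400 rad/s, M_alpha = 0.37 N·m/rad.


Sg = Ix^2 * p^2 / (4 * Iy * M_alpha) = (115e-9)^2 * 16400^2 / (4 * 71e-8 * 0.37) = 3.385

3.385


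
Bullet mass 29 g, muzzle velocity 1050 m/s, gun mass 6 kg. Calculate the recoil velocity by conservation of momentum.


v_recoil = m_p * v_p / m_gun = 0.029 * 1050 / 6 = 5.075 m/s

5.075 m/s


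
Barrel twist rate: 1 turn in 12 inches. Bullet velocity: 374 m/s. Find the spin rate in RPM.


twist_m = 12*0.0254 = 0.3048 m
spin = v/twist = 374/0.3048 = 1227.034 rev/s
RPM = spin*60 = 1227.034*60 ≈ 73622 RPM

73622 RPM


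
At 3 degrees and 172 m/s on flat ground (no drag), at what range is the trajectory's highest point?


R = v0^2*sin(2*theta)/g = 172^2*sin(2*3°)/9.81 = 315.226 m
apex_dist = R/2 = 315.226/2 = 157.6 m

157.6 m


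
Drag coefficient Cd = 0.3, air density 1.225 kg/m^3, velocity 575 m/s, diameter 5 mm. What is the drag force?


A = pi*(d/2)^2 = pi*(5/2000)^2 = 1.96350e-05 m^2
Fd = 0.5*Cd*rho*A*v^2 = 0.5*0.3*1.225*1.96350e-05*575^2 = 1.193 N

1.193 N


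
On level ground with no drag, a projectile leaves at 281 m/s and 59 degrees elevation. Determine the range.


R = v0^2 * sin(2*theta) / g = 281^2 * sin(2*59°) / 9.81 = 7107 m

7107 m


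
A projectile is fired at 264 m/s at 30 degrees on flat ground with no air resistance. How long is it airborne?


T = 2*v0*sin(theta)/g = 2*264*sin(30°)/9.81 = 26.91 s

26.91 s


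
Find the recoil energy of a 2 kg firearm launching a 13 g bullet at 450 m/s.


v_r = m_p*v_p/m_gun = 0.013*450/2 = 2.925 m/s, E_r = 0.5*m_gun*v_r^2 = 0.5*2*2.925^2 = 8.556 J

8.556 J


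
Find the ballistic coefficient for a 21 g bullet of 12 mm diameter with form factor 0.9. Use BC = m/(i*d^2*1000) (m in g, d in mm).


BC = m/(i*d^2*1000) = 21/(0.9 * 12^2 * 1000) = 0.000162

0.000162


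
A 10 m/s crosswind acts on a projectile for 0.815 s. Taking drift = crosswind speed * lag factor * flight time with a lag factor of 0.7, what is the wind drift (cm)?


drift = v_wind * lag * t = 10 * 0.7 * 0.815 = 5.705 m ≈ 570.5 cm

570.5 cm


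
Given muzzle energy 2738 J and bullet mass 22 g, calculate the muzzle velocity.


v = sqrt(2*E/m) = sqrt(2*2738/0.022) = 498.9 m/s

498.9 m/s


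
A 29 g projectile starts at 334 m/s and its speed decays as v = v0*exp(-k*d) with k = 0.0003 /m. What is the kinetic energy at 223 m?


v = v0*exp(-k*d) = 334*exp(-0.0003*223) = 312.386 m/s
E = 0.5*m*v^2 = 0.5*0.029*312.386^2 = 1415 J

1415 J


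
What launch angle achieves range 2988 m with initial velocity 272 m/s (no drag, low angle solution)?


sin(2*theta) = R*g/v0^2 = 2988*9.81/272^2 = 0.396198, theta = arcsin(0.396198)/2 = 11.67°

11.67 degrees


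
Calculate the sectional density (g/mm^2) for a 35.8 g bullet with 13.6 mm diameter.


SD = m/d^2 = 35.8/13.6^2 = 0.1936 g/mm^2

0.1936 g/mm^2


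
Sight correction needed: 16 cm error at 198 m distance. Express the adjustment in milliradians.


1 mrad subtends 1 cm per 10 m of range, so adj = error_cm / (dist_m / 10) = 16 / (198/10) = 0.8081 mrad

0.8081 mrad


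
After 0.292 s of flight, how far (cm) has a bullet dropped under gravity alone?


drop = 0.5*g*t^2 = 0.5*9.81*0.292^2 = 0.41822 m ≈ 41.82 cm

41.82 cm


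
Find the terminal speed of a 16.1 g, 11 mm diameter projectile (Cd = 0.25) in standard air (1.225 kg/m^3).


A = pi*(d/2)^2 = pi*(11/2000)^2 = 9.50332e-05 m^2
vt = sqrt(2mg/(Cd*rho*A)) = sqrt(2*0.0161*9.81/(0.25 * 1.225 * 9.50332e-05)) = 104.2 m/s

104.2 m/s


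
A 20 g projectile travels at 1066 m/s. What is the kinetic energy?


E = 0.5*m*v^2 = 0.5*0.02*1066^2 = 11364 J

11364 J


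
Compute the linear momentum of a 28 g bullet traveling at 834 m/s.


p = m*v = 0.028*834 = 23.35 kg·m/s

23.35 kg·m/s


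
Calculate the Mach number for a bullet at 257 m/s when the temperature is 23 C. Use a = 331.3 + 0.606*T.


a = 331.3 + 0.606*(23) = 345.238 m/s
M = v/a = 257/345.238 = 0.7444

0.7444


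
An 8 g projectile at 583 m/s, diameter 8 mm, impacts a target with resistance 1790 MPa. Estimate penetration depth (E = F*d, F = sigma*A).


A = pi*(d/2)^2 = pi*(8/2)^2 = 50.2655 mm^2
E = 0.5*m*v^2 = 0.5*0.008*583^2 = 1359.56 J
depth = E/(sigma*A) = 1359.56 J / (1790 MPa * 50.2655 mm^2) = 1359.56/(1790 * 50.2655) m = 0.0151103 m ≈ 15.11 mm

15.11 mm


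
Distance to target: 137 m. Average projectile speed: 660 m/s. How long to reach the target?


t = d/v = 137/660 = 0.2076 s

0.2076 s


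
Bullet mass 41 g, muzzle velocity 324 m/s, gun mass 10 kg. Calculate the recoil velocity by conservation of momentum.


v_recoil = m_p * v_p / m_gun = 0.041 * 324 / 10 = 1.328 m/s

1.328 m/s


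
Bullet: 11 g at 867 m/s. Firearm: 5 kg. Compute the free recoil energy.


v_r = m_p*v_p/m_gun = 0.011*867/5 = 1.9074 m/s, E_r = 0.5*m_gun*v_r^2 = 0.5*5*1.9074^2 = 9.095 J

9.095 J


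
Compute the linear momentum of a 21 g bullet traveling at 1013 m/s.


p = m*v = 0.021*1013 = 21.27 kg·m/s

21.27 kg·m/s


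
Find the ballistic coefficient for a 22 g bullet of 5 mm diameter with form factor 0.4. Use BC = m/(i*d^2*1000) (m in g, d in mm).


BC = m/(i*d^2*1000) = 22/(0.4 * 5^2 * 1000) = 0.0022

0.0022


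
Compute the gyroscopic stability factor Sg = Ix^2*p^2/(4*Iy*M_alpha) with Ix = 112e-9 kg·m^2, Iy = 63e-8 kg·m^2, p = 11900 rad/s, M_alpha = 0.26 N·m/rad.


Sg = Ix^2 * p^2 / (4 * Iy * M_alpha) = (112e-9)^2 * 11900^2 / (4 * 63e-8 * 0.26) = 2.711

2.711


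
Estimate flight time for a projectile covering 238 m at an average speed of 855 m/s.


t = d/v = 238/855 = 0.2784 s

0.2784 s


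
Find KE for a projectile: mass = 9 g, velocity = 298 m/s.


E = 0.5*m*v^2 = 0.5*0.009*298^2 = 399.6 J

399.6 J


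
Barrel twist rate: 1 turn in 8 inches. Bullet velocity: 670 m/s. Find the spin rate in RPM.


twist_m = 8*0.0254 = 0.2032 m
spin = v/twist = 670/0.2032 = 3297.244 rev/s
RPM = spin*60 = 3297.244*60 ≈ 197835 RPM

197835 RPM


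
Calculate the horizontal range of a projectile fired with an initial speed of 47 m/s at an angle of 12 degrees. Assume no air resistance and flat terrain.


R = v0^2 * sin(2*theta) / g = 47^2 * sin(2*12°) / 9.81 = 91.59 m

91.59 m


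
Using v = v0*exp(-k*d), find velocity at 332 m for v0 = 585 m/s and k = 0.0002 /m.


v = v0*exp(-k*d) = 585*exp(-0.0002*332) = 547.4 m/s

547.4 m/s


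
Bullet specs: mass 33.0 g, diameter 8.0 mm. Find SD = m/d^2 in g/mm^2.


SD = m/d^2 = 33.0/8.0^2 = 0.5156 g/mm^2

0.5156 g/mm^2


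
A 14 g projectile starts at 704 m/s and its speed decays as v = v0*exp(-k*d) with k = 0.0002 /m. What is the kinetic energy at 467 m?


v = v0*exp(-k*d) = 704*exp(-0.0002*467) = 641.224 m/s
E = 0.5*m*v^2 = 0.5*0.014*641.224^2 = 2878 J

2878 J


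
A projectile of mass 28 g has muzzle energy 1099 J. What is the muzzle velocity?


v = sqrt(2*E/m) = sqrt(2*1099/0.028) = 280.2 m/s

280.2 m/s


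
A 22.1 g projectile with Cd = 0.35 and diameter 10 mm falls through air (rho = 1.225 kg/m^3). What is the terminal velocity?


A = pi*(d/2)^2 = pi*(10/2000)^2 = 7.85398e-05 m^2
vt = sqrt(2mg/(Cd*rho*A)) = sqrt(2*0.0221*9.81/(0.35 * 1.225 * 7.85398e-05)) = 113.5 m/s

113.5 m/s


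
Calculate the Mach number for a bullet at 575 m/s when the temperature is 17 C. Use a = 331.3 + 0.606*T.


a = 331.3 + 0.606*(17) = 341.602 m/s
M = v/a = 575/341.602 = 1.683

1.683


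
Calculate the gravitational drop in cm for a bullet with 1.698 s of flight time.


drop = 0.5*g*t^2 = 0.5*9.81*1.698^2 = 14.1421 m ≈ 1414 cm

1414 cm


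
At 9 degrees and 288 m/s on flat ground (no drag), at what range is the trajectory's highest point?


R = v0^2*sin(2*theta)/g = 288^2*sin(2*9°)/9.81 = 2612.75 m
apex_dist = R/2 = 2612.75/2 = 1306 m

1306 m


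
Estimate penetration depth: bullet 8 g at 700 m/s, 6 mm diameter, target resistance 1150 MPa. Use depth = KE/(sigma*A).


A = pi*(d/2)^2 = pi*(6/2)^2 = 28.2743 mm^2
E = 0.5*m*v^2 = 0.5*0.008*700^2 = 1960 J
depth = E/(sigma*A) = 1960 J / (1150 MPa * 28.2743 mm^2) = 1960/(1150 * 28.2743) m = 0.060279 m ≈ 60.28 mm

60.28 mm


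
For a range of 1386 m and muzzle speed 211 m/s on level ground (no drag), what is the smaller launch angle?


sin(2*theta) = R*g/v0^2 = 1386*9.81/211^2 = 0.305399, theta = arcsin(0.305399)/2 = 8.891°

8.891 degrees


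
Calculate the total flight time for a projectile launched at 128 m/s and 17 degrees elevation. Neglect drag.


T = 2*v0*sin(theta)/g = 2*128*sin(17°)/9.81 = 7.63 s

7.63 s


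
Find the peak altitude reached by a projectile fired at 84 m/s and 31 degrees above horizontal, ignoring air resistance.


H = (v0*sin(theta))^2 / (2g) = (84*sin(31°))^2 / (2*9.81) = 95.4 m

95.4 m


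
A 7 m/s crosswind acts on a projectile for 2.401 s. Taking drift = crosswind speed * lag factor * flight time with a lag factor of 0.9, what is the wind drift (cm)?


drift = v_wind * lag * t = 7 * 0.9 * 2.401 = 15.1263 m ≈ 1513 cm

1513 cm


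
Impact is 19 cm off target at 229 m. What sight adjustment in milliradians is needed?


1 mrad subtends 1 cm per 10 m of range, so adj = error_cm / (dist_m / 10) = 19 / (229/10) = 0.8297 mrad

0.8297 mrad


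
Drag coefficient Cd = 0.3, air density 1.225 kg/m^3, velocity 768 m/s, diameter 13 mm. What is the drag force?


A = pi*(d/2)^2 = pi*(13/2000)^2 = 1.32732e-04 m^2
Fd = 0.5*Cd*rho*A*v^2 = 0.5*0.3*1.225*1.32732e-04*768^2 = 14.39 N

14.39 N
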